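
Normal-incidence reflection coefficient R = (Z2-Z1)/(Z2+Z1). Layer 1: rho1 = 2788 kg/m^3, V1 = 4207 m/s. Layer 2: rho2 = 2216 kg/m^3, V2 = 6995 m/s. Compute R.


Z1 = 2788 * 4207 = 11729116
Z2 = 2216 * 6995 = 15500920
R = (15500920 - 11729116) / (15500920 + 11729116) = 3771804 / 27230036 = 0.1385

0.1385


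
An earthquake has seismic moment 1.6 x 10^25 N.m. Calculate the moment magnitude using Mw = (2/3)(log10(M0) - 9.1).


log10(M0) = log10(1.6 x 10^25) = 25.2041
Mw = 2/3 * (25.2041 - 9.1)
= 2/3 * 16.1041
= 10.74

10.74


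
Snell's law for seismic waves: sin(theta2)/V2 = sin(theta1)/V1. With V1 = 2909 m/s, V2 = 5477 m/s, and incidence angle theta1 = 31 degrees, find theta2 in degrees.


sin(theta1) = sin(31 deg) = 0.515038
sin(theta2) = V2/V1 * sin(theta1) = 5477/2909 * 0.515038 = 0.969702
theta2 = arcsin(0.969702) = 75.8601 degrees

75.8601


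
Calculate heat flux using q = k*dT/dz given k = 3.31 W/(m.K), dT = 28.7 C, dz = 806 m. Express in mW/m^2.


q = k * dT / dz * 1000
= 3.31 * 28.7 / 806 * 1000
= 0.117862 * 1000
= 117.8623 mW/m^2

117.8623


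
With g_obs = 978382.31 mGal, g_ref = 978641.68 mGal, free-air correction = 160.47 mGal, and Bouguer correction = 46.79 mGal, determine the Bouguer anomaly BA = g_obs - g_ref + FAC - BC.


BA = g_obs - g_ref + FAC - BC
= 978382.31 - 978641.68 + 160.47 - 46.79
= -145.69 mGal

-145.69


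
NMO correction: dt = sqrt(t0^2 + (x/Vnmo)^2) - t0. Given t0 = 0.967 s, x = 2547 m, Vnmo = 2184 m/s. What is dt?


x/Vnmo = 2547/2184 = 1.166209
(x/Vnmo)^2 = 1.360043
t0^2 = 0.935089
sqrt(0.935089 + 1.360043) = 1.514969
dt = 1.514969 - 0.967 = 0.547969

0.547969


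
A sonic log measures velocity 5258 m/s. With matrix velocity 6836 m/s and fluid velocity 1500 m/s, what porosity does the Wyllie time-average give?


1/V - 1/Vm = 1/5258 - 1/6836 = 4.39e-05
1/Vf - 1/Vm = 1/1500 - 1/6836 = 0.00052038
phi = 4.39e-05 / 0.00052038 = 0.0844

0.0844


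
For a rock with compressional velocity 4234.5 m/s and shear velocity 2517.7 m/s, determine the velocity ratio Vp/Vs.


Vp/Vs = 4234.5 / 2517.7
= 1.6819

1.6819


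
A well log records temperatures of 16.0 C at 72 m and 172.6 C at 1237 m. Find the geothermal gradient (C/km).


dT = 172.6 - 16.0 = 156.6 C
dz = 1237 - 72 = 1165 m
gradient = dT/dz * 1000 = 156.6/1165 * 1000 = 134.4206 C/km

134.4206


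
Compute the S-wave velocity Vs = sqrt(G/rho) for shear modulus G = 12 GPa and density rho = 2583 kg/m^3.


Convert G to Pa: G = 12e9 Pa
Compute G/rho = 12e9 / 2583 = 4645760.7433
Vs = sqrt(4645760.7433) = 2155.4 m/s

2155.4


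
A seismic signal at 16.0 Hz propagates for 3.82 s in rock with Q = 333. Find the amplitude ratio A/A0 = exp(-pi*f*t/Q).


pi*f*t/Q = pi*16.0*3.82/333 = 0.576619
A/A0 = exp(-0.576619) = 0.561795

0.561795


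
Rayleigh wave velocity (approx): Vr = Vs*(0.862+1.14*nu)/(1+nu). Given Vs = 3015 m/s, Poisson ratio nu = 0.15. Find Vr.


Numerator factor = 0.862 + 1.14*0.15 = 1.033
Denominator = 1 + 0.15 = 1.15
Vr = 3015 * 1.033 / 1.15 = 2708.26 m/s

2708.26


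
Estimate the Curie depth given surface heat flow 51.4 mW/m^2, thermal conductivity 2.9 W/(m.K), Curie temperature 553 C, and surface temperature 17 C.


T_Curie - T_surf = 553 - 17 = 536 C
Convert q to W/m^2: 51.4 mW/m^2 = 0.0514 W/m^2
d = 536 * 2.9 / 0.0514 = 30241.25 m

30241.25


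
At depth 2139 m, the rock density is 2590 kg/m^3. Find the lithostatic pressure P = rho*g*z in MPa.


P = rho * g * z / 1e6
= 2590 * 9.81 * 2139 / 1e6
= 54347498.1 / 1e6
= 54.3475 MPa

54.3475


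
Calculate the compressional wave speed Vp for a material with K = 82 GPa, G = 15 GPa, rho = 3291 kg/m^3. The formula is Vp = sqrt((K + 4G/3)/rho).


First compute the effective modulus:
K + 4G/3 = 82e9 + 4*15e9/3 = 102000000000.0 Pa
Then divide by density:
102000000000.0 / 3291 = 30993618.9608 Pa/(kg/m^3)
Take the square root:
Vp = sqrt(30993618.9608) = 5567.19 m/s

5567.19


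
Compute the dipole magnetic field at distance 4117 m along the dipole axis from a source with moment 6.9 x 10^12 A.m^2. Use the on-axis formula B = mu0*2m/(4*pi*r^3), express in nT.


m = 6.9 x 10^12 = 6900000000000 A.m^2
2m = 13800000000000 A.m^2
r^3 = 4117^3 = 69781869613
B = (4pi*10^-7) * 13800000000000 / (4*pi * 69781869613) * 1e9
= 17341591.447816 / 876904835719.85 * 1e9
= 19775.9104 nT

19775.9104


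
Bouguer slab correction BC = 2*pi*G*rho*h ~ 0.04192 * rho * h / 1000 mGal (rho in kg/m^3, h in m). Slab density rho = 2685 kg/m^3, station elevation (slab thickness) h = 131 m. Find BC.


BC = 0.04192 * rho * h / 1000
= 0.04192 * 2685 * 131 / 1000
= 14.7447 mGal

14.7447


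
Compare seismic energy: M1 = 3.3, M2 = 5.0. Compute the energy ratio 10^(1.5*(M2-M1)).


M2 - M1 = 5.0 - 3.3 = 1.7
1.5 * 1.7 = 2.55
ratio = 10^2.55 = 354.81

354.81


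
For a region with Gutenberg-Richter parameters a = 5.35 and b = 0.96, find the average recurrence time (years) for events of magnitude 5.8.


log10(N) = 5.35 - 0.96*5.8 = -0.218
N = 10^-0.218 = 0.605341
T = 1/N = 1/0.605341 = 1.652 years

1.652


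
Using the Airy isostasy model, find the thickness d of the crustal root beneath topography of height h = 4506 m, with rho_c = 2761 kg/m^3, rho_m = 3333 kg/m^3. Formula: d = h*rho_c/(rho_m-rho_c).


rho_m - rho_c = 3333 - 2761 = 572
d = 4506 * 2761 / 572
= 12441066 / 572
= 21750.12 m

21750.12


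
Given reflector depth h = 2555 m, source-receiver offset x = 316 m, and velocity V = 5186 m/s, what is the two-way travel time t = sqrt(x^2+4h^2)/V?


x^2 + 4h^2 = 316^2 + 4*2555^2 = 99856 + 26112100 = 26211956
sqrt(26211956) = 5119.7613
t = 5119.7613 / 5186 = 0.9872 s

0.9872


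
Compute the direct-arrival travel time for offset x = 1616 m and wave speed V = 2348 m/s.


t = x / V
= 1616 / 2348
= 0.6882 s

0.6882


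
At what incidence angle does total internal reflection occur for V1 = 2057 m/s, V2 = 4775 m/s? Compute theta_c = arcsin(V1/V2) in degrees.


V1/V2 = 2057/4775 = 0.430785
theta_c = arcsin(0.430785) = 25.5174 degrees

25.5174


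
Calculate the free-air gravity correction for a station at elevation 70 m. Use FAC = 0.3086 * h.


FAC = 0.3086 * h
= 0.3086 * 70
= 21.602 mGal

21.602


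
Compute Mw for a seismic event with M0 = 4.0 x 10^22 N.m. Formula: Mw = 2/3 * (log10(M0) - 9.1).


log10(M0) = log10(4.0 x 10^22) = 22.6021
Mw = 2/3 * (22.6021 - 9.1)
= 2/3 * 13.5021
= 9.0

9.0


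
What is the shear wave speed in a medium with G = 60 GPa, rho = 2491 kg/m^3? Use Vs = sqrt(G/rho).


Convert G to Pa: G = 60e9 Pa
Compute G/rho = 60e9 / 2491 = 24086712.1638
Vs = sqrt(24086712.1638) = 4907.82 m/s

4907.82


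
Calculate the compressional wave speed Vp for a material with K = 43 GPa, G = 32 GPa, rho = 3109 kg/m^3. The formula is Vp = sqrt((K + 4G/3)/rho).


First compute the effective modulus:
K + 4G/3 = 43e9 + 4*32e9/3 = 85666666666.67 Pa
Then divide by density:
85666666666.67 / 3109 = 27554411.9224 Pa/(kg/m^3)
Take the square root:
Vp = sqrt(27554411.9224) = 5249.23 m/s

5249.23


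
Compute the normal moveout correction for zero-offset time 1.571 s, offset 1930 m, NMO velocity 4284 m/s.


x/Vnmo = 1930/4284 = 0.450514
(x/Vnmo)^2 = 0.202962
t0^2 = 2.468041
sqrt(2.468041 + 0.202962) = 1.63432
dt = 1.63432 - 1.571 = 0.06332

0.06332


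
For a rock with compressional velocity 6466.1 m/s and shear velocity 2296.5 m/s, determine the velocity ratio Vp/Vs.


Vp/Vs = 6466.1 / 2296.5
= 2.8156

2.8156


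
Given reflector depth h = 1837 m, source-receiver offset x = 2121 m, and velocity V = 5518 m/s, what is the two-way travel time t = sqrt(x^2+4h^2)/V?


x^2 + 4h^2 = 2121^2 + 4*1837^2 = 4498641 + 13498276 = 17996917
sqrt(17996917) = 4242.2773
t = 4242.2773 / 5518 = 0.7688 s

0.7688


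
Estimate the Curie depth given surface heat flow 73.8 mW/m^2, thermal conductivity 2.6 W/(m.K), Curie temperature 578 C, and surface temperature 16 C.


T_Curie - T_surf = 578 - 16 = 562 C
Convert q to W/m^2: 73.8 mW/m^2 = 0.0738 W/m^2
d = 562 * 2.6 / 0.0738 = 19799.46 m

19799.46


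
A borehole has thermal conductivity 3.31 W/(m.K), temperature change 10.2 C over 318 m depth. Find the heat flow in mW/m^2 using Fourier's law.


q = k * dT / dz * 1000
= 3.31 * 10.2 / 318 * 1000
= 0.10617 * 1000
= 106.1698 mW/m^2

106.1698


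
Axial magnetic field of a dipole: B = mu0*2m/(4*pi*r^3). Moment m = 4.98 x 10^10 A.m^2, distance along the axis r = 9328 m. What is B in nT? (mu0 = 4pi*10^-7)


m = 4.98 x 10^10 = 49800000000 A.m^2
2m = 99600000000 A.m^2
r^3 = 9328^3 = 811644055552
B = (4pi*10^-7) * 99600000000 / (4*pi * 811644055552) * 1e9
= 125161.051319 / 10199420009007.96 * 1e9
= 12.2714 nT

12.2714


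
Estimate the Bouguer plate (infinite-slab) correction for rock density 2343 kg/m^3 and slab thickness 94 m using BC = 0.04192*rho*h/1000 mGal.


BC = 0.04192 * rho * h / 1000
= 0.04192 * 2343 * 94 / 1000
= 9.2325 mGal

9.2325


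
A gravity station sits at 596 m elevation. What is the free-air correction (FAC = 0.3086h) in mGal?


FAC = 0.3086 * h
= 0.3086 * 596
= 183.9256 mGal

183.9256


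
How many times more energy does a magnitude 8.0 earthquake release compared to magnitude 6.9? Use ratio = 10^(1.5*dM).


M2 - M1 = 8.0 - 6.9 = 1.1
1.5 * 1.1 = 1.65
ratio = 10^1.65 = 44.67

44.67


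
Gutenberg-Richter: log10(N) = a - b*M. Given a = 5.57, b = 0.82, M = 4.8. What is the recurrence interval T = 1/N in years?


log10(N) = 5.57 - 0.82*4.8 = 1.634
N = 10^1.634 = 43.052661
T = 1/N = 1/43.052661 = 0.0232 years

0.0232


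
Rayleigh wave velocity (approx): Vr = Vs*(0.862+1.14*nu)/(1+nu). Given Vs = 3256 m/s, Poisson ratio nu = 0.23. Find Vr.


Numerator factor = 0.862 + 1.14*0.23 = 1.1242
Denominator = 1 + 0.23 = 1.23
Vr = 3256 * 1.1242 / 1.23 = 2975.93 m/s

2975.93


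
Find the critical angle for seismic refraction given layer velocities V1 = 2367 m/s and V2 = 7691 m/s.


V1/V2 = 2367/7691 = 0.307762
theta_c = arcsin(0.307762) = 17.9244 degrees

17.9244


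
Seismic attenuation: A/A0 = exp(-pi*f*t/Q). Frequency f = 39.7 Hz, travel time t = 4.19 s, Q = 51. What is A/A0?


pi*f*t/Q = pi*39.7*4.19/51 = 10.246705
A/A0 = exp(-10.246705) = 3.5e-05

3.500000e-05


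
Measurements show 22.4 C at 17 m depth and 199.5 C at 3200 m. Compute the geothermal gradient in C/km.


dT = 199.5 - 22.4 = 177.1 C
dz = 3200 - 17 = 3183 m
gradient = dT/dz * 1000 = 177.1/3183 * 1000 = 55.6393 C/km

55.6393


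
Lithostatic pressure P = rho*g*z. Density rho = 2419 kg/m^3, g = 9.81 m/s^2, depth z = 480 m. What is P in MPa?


P = rho * g * z / 1e6
= 2419 * 9.81 * 480 / 1e6
= 11390587.2 / 1e6
= 11.3906 MPa

11.3906


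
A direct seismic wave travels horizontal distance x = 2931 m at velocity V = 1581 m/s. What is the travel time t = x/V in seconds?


t = x / V
= 2931 / 1581
= 1.8539 s

1.8539


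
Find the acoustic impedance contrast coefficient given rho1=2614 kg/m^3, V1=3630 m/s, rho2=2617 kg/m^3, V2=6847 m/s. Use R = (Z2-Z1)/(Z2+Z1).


Z1 = 2614 * 3630 = 9488820
Z2 = 2617 * 6847 = 17918599
R = (17918599 - 9488820) / (17918599 + 9488820) = 8429779 / 27407419 = 0.3076

0.3076


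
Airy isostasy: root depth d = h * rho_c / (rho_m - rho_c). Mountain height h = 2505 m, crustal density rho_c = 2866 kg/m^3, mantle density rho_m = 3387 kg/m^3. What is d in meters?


rho_m - rho_c = 3387 - 2866 = 521
d = 2505 * 2866 / 521
= 7179330 / 521
= 13779.9 m

13779.9


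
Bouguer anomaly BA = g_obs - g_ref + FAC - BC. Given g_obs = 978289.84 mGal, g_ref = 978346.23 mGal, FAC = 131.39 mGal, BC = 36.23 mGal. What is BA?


BA = g_obs - g_ref + FAC - BC
= 978289.84 - 978346.23 + 131.39 - 36.23
= 38.77 mGal

38.77


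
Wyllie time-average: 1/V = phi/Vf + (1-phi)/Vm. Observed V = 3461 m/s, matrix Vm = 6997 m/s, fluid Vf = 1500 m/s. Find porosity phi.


1/V - 1/Vm = 1/3461 - 1/6997 = 0.00014602
1/Vf - 1/Vm = 1/1500 - 1/6997 = 0.00052375
phi = 0.00014602 / 0.00052375 = 0.2788

0.2788


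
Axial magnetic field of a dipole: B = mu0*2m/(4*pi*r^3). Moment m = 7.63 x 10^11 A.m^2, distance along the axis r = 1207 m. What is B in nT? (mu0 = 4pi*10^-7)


m = 7.63 x 10^11 = 763000000000 A.m^2
2m = 1526000000000 A.m^2
r^3 = 1207^3 = 1758416743
B = (4pi*10^-7) * 1526000000000 / (4*pi * 1758416743) * 1e9
= 1917628.155751 / 22096916487.03 * 1e9
= 86782.6132 nT

86782.6132


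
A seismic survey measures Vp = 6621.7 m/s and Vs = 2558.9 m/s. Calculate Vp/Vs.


Vp/Vs = 6621.7 / 2558.9
= 2.5877

2.5877


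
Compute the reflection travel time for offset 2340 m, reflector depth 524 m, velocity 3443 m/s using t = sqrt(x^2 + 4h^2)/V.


x^2 + 4h^2 = 2340^2 + 4*524^2 = 5475600 + 1098304 = 6573904
sqrt(6573904) = 2563.9626
t = 2563.9626 / 3443 = 0.7447 s

0.7447


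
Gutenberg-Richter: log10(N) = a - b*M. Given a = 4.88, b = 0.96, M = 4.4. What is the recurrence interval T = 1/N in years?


log10(N) = 4.88 - 0.96*4.4 = 0.656
N = 10^0.656 = 4.528976
T = 1/N = 1/4.528976 = 0.2208 years

0.2208


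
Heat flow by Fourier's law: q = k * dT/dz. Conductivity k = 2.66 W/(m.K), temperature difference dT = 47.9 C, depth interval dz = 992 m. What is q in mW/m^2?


q = k * dT / dz * 1000
= 2.66 * 47.9 / 992 * 1000
= 0.128442 * 1000
= 128.4415 mW/m^2

128.4415


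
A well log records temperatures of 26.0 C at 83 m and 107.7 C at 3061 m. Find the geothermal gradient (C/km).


dT = 107.7 - 26.0 = 81.7 C
dz = 3061 - 83 = 2978 m
gradient = dT/dz * 1000 = 81.7/2978 * 1000 = 27.4345 C/km

27.4345


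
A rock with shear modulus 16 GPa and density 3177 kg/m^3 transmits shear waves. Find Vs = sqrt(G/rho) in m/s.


Convert G to Pa: G = 16e9 Pa
Compute G/rho = 16e9 / 3177 = 5036197.6708
Vs = sqrt(5036197.6708) = 2244.15 m/s

2244.15


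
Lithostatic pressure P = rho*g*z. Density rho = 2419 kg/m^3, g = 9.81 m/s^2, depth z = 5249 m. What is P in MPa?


P = rho * g * z / 1e6
= 2419 * 9.81 * 5249 / 1e6
= 124560817.11 / 1e6
= 124.5608 MPa

124.5608


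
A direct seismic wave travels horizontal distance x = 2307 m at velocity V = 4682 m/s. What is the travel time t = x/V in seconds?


t = x / V
= 2307 / 4682
= 0.4927 s

0.4927


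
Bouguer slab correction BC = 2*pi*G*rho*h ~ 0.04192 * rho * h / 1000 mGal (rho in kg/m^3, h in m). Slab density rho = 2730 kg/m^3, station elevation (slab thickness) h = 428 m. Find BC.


BC = 0.04192 * rho * h / 1000
= 0.04192 * 2730 * 428 / 1000
= 48.981 mGal

48.981


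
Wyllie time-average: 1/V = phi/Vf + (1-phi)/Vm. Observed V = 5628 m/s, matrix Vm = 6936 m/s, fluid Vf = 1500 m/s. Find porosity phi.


1/V - 1/Vm = 1/5628 - 1/6936 = 3.351e-05
1/Vf - 1/Vm = 1/1500 - 1/6936 = 0.00052249
phi = 3.351e-05 / 0.00052249 = 0.0641

0.0641


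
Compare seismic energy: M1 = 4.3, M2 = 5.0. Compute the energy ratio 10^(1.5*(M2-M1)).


M2 - M1 = 5.0 - 4.3 = 0.7
1.5 * 0.7 = 1.05
ratio = 10^1.05 = 11.22

11.22


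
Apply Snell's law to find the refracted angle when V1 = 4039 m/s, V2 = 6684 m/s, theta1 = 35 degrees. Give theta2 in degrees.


sin(theta1) = sin(35 deg) = 0.573576
sin(theta2) = V2/V1 * sin(theta1) = 6684/4039 * 0.573576 = 0.949192
theta2 = arcsin(0.949192) = 71.6574 degrees

71.6574


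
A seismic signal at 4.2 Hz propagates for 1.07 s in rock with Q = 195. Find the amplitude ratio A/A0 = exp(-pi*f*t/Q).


pi*f*t/Q = pi*4.2*1.07/195 = 0.072402
A/A0 = exp(-0.072402) = 0.930157

0.930157


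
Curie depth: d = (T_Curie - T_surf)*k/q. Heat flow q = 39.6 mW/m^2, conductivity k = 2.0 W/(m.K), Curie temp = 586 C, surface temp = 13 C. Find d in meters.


T_Curie - T_surf = 586 - 13 = 573 C
Convert q to W/m^2: 39.6 mW/m^2 = 0.0396 W/m^2
d = 573 * 2.0 / 0.0396 = 28939.39 m

28939.39


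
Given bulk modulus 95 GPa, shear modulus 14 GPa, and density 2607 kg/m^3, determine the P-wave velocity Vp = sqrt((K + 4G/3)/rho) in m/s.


First compute the effective modulus:
K + 4G/3 = 95e9 + 4*14e9/3 = 113666666666.67 Pa
Then divide by density:
113666666666.67 / 2607 = 43600562.5879 Pa/(kg/m^3)
Take the square root:
Vp = sqrt(43600562.5879) = 6603.07 m/s

6603.07


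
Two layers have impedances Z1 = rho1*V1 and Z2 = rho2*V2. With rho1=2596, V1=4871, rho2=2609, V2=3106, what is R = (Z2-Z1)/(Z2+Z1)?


Z1 = 2596 * 4871 = 12645116
Z2 = 2609 * 3106 = 8103554
R = (8103554 - 12645116) / (8103554 + 12645116) = -4541562 / 20748670 = -0.2189

-0.2189


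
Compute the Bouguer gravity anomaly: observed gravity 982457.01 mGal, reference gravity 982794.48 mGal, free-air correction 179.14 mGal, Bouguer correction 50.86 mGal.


BA = g_obs - g_ref + FAC - BC
= 982457.01 - 982794.48 + 179.14 - 50.86
= -209.19 mGal

-209.19


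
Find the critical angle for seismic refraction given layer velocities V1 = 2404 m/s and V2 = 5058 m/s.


V1/V2 = 2404/5058 = 0.475287
theta_c = arcsin(0.475287) = 28.378 degrees

28.378


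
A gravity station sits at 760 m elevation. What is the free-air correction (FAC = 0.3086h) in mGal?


FAC = 0.3086 * h
= 0.3086 * 760
= 234.536 mGal

234.536


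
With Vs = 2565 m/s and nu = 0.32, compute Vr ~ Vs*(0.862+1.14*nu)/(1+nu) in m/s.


Numerator factor = 0.862 + 1.14*0.32 = 1.2268
Denominator = 1 + 0.32 = 1.32
Vr = 2565 * 1.2268 / 1.32 = 2383.9 m/s

2383.9


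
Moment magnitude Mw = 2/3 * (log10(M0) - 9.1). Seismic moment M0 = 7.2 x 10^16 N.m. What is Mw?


log10(M0) = log10(7.2 x 10^16) = 16.8573
Mw = 2/3 * (16.8573 - 9.1)
= 2/3 * 7.7573
= 5.17

5.17


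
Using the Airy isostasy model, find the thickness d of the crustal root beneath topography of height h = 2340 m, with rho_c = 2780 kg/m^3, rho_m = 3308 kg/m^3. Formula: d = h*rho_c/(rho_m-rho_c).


rho_m - rho_c = 3308 - 2780 = 528
d = 2340 * 2780 / 528
= 6505200 / 528
= 12320.45 m

12320.45


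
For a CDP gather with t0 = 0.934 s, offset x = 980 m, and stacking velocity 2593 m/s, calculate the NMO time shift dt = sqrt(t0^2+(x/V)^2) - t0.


x/Vnmo = 980/2593 = 0.377941
(x/Vnmo)^2 = 0.142839
t0^2 = 0.872356
sqrt(0.872356 + 0.142839) = 1.007569
dt = 1.007569 - 0.934 = 0.073569

0.073569


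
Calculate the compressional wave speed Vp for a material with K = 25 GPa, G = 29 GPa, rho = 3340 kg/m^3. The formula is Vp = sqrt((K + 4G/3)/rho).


First compute the effective modulus:
K + 4G/3 = 25e9 + 4*29e9/3 = 63666666666.67 Pa
Then divide by density:
63666666666.67 / 3340 = 19061876.2475 Pa/(kg/m^3)
Take the square root:
Vp = sqrt(19061876.2475) = 4365.99 m/s

4365.99


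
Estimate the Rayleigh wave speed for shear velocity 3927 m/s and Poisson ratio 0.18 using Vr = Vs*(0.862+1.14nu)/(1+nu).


Numerator factor = 0.862 + 1.14*0.18 = 1.0672
Denominator = 1 + 0.18 = 1.18
Vr = 3927 * 1.0672 / 1.18 = 3551.61 m/s

3551.61


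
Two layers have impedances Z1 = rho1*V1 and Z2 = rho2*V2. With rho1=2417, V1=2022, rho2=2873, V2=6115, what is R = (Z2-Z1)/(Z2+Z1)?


Z1 = 2417 * 2022 = 4887174
Z2 = 2873 * 6115 = 17568395
R = (17568395 - 4887174) / (17568395 + 4887174) = 12681221 / 22455569 = 0.5647

0.5647


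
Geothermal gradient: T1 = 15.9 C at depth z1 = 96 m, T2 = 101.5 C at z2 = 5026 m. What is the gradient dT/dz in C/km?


dT = 101.5 - 15.9 = 85.6 C
dz = 5026 - 96 = 4930 m
gradient = dT/dz * 1000 = 85.6/4930 * 1000 = 17.3631 C/km

17.3631


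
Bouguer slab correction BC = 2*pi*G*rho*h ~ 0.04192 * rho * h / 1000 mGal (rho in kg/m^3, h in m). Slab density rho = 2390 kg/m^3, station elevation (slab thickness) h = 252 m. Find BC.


BC = 0.04192 * rho * h / 1000
= 0.04192 * 2390 * 252 / 1000
= 25.2476 mGal

25.2476


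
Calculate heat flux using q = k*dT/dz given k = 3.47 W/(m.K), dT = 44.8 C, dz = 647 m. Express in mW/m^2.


q = k * dT / dz * 1000
= 3.47 * 44.8 / 647 * 1000
= 0.240272 * 1000
= 240.272 mW/m^2

240.272


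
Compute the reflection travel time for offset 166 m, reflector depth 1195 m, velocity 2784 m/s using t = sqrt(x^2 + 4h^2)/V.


x^2 + 4h^2 = 166^2 + 4*1195^2 = 27556 + 5712100 = 5739656
sqrt(5739656) = 2395.7579
t = 2395.7579 / 2784 = 0.8605 s

0.8605


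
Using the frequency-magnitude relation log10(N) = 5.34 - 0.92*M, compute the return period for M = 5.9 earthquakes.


log10(N) = 5.34 - 0.92*5.9 = -0.088
N = 10^-0.088 = 0.816582
T = 1/N = 1/0.816582 = 1.2246 years

1.2246


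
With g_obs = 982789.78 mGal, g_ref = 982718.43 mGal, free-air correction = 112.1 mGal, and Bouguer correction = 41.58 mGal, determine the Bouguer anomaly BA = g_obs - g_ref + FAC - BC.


BA = g_obs - g_ref + FAC - BC
= 982789.78 - 982718.43 + 112.1 - 41.58
= 141.87 mGal

141.87


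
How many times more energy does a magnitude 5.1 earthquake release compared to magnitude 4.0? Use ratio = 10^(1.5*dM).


M2 - M1 = 5.1 - 4.0 = 1.1
1.5 * 1.1 = 1.65
ratio = 10^1.65 = 44.67

44.67


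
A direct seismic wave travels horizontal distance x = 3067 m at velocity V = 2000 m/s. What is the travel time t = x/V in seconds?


t = x / V
= 3067 / 2000
= 1.5335 s

1.5335


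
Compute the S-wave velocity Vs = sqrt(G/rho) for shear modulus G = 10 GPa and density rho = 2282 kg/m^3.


Convert G to Pa: G = 10e9 Pa
Compute G/rho = 10e9 / 2282 = 4382120.9465
Vs = sqrt(4382120.9465) = 2093.35 m/s

2093.35


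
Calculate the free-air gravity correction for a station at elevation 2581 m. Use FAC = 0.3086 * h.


FAC = 0.3086 * h
= 0.3086 * 2581
= 796.4966 mGal

796.4966


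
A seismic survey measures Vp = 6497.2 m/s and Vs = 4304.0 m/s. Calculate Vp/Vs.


Vp/Vs = 6497.2 / 4304.0
= 1.5096

1.5096


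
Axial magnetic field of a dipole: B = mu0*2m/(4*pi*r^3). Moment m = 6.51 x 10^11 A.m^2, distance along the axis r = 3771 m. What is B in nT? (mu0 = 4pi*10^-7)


m = 6.51 x 10^11 = 651000000000 A.m^2
2m = 1302000000000 A.m^2
r^3 = 3771^3 = 53625283011
B = (4pi*10^-7) * 1302000000000 / (4*pi * 53625283011) * 1e9
= 1636141.45399 / 673875180616.12 * 1e9
= 2427.9592 nT

2427.9592


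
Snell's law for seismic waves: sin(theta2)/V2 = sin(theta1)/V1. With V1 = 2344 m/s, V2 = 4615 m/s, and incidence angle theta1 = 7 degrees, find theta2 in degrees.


sin(theta1) = sin(7 deg) = 0.121869
sin(theta2) = V2/V1 * sin(theta1) = 4615/2344 * 0.121869 = 0.239943
theta2 = arcsin(0.239943) = 13.8832 degrees

13.8832


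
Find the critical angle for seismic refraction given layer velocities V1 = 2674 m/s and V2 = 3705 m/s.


V1/V2 = 2674/3705 = 0.721727
theta_c = arcsin(0.721727) = 46.1973 degrees

46.1973


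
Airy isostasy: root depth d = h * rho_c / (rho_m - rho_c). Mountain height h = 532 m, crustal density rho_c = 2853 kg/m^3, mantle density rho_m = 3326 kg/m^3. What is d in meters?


rho_m - rho_c = 3326 - 2853 = 473
d = 532 * 2853 / 473
= 1517796 / 473
= 3208.87 m

3208.87


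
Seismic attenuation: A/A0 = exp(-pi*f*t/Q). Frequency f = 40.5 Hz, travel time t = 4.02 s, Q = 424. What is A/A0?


pi*f*t/Q = pi*40.5*4.02/424 = 1.206327
A/A0 = exp(-1.206327) = 0.299295

0.299295


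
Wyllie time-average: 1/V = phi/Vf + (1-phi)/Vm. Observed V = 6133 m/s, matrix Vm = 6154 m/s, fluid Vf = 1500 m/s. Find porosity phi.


1/V - 1/Vm = 1/6133 - 1/6154 = 5.6e-07
1/Vf - 1/Vm = 1/1500 - 1/6154 = 0.00050417
phi = 5.6e-07 / 0.00050417 = 0.0011

0.0011


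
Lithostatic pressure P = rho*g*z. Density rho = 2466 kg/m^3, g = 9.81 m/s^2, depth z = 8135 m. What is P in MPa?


P = rho * g * z / 1e6
= 2466 * 9.81 * 8135 / 1e6
= 196797527.1 / 1e6
= 196.7975 MPa

196.7975


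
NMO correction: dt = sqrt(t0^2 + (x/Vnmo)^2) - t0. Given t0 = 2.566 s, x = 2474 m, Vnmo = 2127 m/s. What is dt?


x/Vnmo = 2474/2127 = 1.163141
(x/Vnmo)^2 = 1.352896
t0^2 = 6.584356
sqrt(6.584356 + 1.352896) = 2.817313
dt = 2.817313 - 2.566 = 0.251313

0.251313


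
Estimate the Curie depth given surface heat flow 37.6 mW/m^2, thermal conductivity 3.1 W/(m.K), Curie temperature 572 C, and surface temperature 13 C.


T_Curie - T_surf = 572 - 13 = 559 C
Convert q to W/m^2: 37.6 mW/m^2 = 0.0376 W/m^2
d = 559 * 3.1 / 0.0376 = 46087.77 m

46087.77


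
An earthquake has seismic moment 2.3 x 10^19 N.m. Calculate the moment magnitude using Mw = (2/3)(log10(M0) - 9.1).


log10(M0) = log10(2.3 x 10^19) = 19.3617
Mw = 2/3 * (19.3617 - 9.1)
= 2/3 * 10.2617
= 6.84

6.84


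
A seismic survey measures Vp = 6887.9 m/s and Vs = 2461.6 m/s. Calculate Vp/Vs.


Vp/Vs = 6887.9 / 2461.6
= 2.7981

2.7981


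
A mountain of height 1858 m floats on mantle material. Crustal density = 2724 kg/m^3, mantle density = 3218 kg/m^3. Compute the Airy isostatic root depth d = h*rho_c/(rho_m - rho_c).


rho_m - rho_c = 3218 - 2724 = 494
d = 1858 * 2724 / 494
= 5061192 / 494
= 10245.33 m

10245.33


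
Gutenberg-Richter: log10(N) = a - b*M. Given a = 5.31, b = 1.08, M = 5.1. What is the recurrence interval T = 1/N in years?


log10(N) = 5.31 - 1.08*5.1 = -0.198
N = 10^-0.198 = 0.63387
T = 1/N = 1/0.63387 = 1.5776 years

1.5776


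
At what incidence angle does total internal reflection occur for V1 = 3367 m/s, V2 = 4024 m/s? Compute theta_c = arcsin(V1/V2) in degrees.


V1/V2 = 3367/4024 = 0.83673
theta_c = arcsin(0.83673) = 56.7964 degrees

56.7964


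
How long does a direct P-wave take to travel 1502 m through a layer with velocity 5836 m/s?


t = x / V
= 1502 / 5836
= 0.2574 s

0.2574


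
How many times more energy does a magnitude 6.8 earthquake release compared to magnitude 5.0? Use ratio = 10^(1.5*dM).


M2 - M1 = 6.8 - 5.0 = 1.8
1.5 * 1.8 = 2.7
ratio = 10^2.7 = 501.19

501.19


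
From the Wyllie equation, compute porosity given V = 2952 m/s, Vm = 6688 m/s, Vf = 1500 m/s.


1/V - 1/Vm = 1/2952 - 1/6688 = 0.00018923
1/Vf - 1/Vm = 1/1500 - 1/6688 = 0.00051715
phi = 0.00018923 / 0.00051715 = 0.3659

0.3659


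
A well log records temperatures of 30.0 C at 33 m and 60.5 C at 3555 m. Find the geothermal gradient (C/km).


dT = 60.5 - 30.0 = 30.5 C
dz = 3555 - 33 = 3522 m
gradient = dT/dz * 1000 = 30.5/3522 * 1000 = 8.6599 C/km

8.6599


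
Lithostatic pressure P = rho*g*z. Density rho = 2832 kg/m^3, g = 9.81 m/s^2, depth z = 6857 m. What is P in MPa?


P = rho * g * z / 1e6
= 2832 * 9.81 * 6857 / 1e6
= 190500625.44 / 1e6
= 190.5006 MPa

190.5006


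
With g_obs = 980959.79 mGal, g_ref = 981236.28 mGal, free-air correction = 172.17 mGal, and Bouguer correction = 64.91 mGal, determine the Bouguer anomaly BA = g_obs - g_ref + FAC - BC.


BA = g_obs - g_ref + FAC - BC
= 980959.79 - 981236.28 + 172.17 - 64.91
= -169.23 mGal

-169.23


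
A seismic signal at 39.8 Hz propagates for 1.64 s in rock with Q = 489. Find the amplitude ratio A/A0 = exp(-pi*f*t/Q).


pi*f*t/Q = pi*39.8*1.64/489 = 0.419342
A/A0 = exp(-0.419342) = 0.65748

0.65748


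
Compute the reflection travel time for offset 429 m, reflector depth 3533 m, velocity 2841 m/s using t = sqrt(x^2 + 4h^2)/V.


x^2 + 4h^2 = 429^2 + 4*3533^2 = 184041 + 49928356 = 50112397
sqrt(50112397) = 7079.011
t = 7079.011 / 2841 = 2.4917 s

2.4917


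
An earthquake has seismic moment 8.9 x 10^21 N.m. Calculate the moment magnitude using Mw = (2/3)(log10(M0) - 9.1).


log10(M0) = log10(8.9 x 10^21) = 21.9494
Mw = 2/3 * (21.9494 - 9.1)
= 2/3 * 12.8494
= 8.57

8.57


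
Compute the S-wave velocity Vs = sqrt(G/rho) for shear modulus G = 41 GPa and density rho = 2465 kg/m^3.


Convert G to Pa: G = 41e9 Pa
Compute G/rho = 41e9 / 2465 = 16632860.0406
Vs = sqrt(16632860.0406) = 4078.34 m/s

4078.34


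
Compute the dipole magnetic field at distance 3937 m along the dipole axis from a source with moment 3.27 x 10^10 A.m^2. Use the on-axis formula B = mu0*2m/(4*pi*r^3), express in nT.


m = 3.27 x 10^10 = 32700000000 A.m^2
2m = 65400000000 A.m^2
r^3 = 3937^3 = 61023377953
B = (4pi*10^-7) * 65400000000 / (4*pi * 61023377953) * 1e9
= 82184.063818 / 766842383497.51 * 1e9
= 107.172 nT

107.172


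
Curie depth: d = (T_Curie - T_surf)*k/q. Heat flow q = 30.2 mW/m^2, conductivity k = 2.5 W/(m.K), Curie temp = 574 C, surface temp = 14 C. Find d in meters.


T_Curie - T_surf = 574 - 14 = 560 C
Convert q to W/m^2: 30.2 mW/m^2 = 0.0302 W/m^2
d = 560 * 2.5 / 0.0302 = 46357.62 m

46357.62


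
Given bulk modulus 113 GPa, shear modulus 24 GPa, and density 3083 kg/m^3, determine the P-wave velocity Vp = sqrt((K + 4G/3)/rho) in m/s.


First compute the effective modulus:
K + 4G/3 = 113e9 + 4*24e9/3 = 145000000000.0 Pa
Then divide by density:
145000000000.0 / 3083 = 47032111.5796 Pa/(kg/m^3)
Take the square root:
Vp = sqrt(47032111.5796) = 6858.0 m/s

6858.0


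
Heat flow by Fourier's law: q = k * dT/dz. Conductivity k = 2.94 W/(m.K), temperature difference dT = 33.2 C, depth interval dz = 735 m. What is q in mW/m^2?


q = k * dT / dz * 1000
= 2.94 * 33.2 / 735 * 1000
= 0.1328 * 1000
= 132.8 mW/m^2

132.8


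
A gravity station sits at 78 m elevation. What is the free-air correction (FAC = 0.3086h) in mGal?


FAC = 0.3086 * h
= 0.3086 * 78
= 24.0708 mGal

24.0708


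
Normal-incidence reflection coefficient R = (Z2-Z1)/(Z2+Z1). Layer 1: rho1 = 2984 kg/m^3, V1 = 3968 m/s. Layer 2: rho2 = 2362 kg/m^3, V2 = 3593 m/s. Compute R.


Z1 = 2984 * 3968 = 11840512
Z2 = 2362 * 3593 = 8486666
R = (8486666 - 11840512) / (8486666 + 11840512) = -3353846 / 20327178 = -0.165

-0.165


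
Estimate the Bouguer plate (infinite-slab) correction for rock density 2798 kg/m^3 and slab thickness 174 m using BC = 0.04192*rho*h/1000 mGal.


BC = 0.04192 * rho * h / 1000
= 0.04192 * 2798 * 174 / 1000
= 20.4088 mGal

20.4088


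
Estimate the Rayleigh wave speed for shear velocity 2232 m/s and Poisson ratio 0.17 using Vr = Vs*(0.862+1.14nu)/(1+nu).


Numerator factor = 0.862 + 1.14*0.17 = 1.0558
Denominator = 1 + 0.17 = 1.17
Vr = 2232 * 1.0558 / 1.17 = 2014.14 m/s

2014.14


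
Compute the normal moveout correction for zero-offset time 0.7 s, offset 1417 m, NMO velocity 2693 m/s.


x/Vnmo = 1417/2693 = 0.526179
(x/Vnmo)^2 = 0.276864
t0^2 = 0.49
sqrt(0.49 + 0.276864) = 0.875708
dt = 0.875708 - 0.7 = 0.175708

0.175708


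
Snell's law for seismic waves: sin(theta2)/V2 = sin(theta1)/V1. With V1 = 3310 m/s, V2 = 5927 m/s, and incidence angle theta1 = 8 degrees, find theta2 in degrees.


sin(theta1) = sin(8 deg) = 0.139173
sin(theta2) = V2/V1 * sin(theta1) = 5927/3310 * 0.139173 = 0.249208
theta2 = arcsin(0.249208) = 14.4307 degrees

14.4307


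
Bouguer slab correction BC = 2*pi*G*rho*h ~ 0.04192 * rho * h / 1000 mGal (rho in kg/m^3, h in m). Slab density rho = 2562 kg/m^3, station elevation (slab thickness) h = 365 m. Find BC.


BC = 0.04192 * rho * h / 1000
= 0.04192 * 2562 * 365 / 1000
= 39.2006 mGal

39.2006


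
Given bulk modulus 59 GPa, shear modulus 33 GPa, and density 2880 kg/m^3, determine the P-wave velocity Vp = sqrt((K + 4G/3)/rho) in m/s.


First compute the effective modulus:
K + 4G/3 = 59e9 + 4*33e9/3 = 103000000000.0 Pa
Then divide by density:
103000000000.0 / 2880 = 35763888.8889 Pa/(kg/m^3)
Take the square root:
Vp = sqrt(35763888.8889) = 5980.29 m/s

5980.29


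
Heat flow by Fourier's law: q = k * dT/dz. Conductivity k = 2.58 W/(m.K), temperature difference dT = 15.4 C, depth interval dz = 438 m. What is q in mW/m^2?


q = k * dT / dz * 1000
= 2.58 * 15.4 / 438 * 1000
= 0.090712 * 1000
= 90.7123 mW/m^2

90.7123


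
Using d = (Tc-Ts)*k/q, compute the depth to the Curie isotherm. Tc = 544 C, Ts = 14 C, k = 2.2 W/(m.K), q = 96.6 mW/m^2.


T_Curie - T_surf = 544 - 14 = 530 C
Convert q to W/m^2: 96.6 mW/m^2 = 0.0966 W/m^2
d = 530 * 2.2 / 0.0966 = 12070.39 m

12070.39


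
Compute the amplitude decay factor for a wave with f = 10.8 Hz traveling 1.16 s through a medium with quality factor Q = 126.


pi*f*t/Q = pi*10.8*1.16/126 = 0.312364
A/A0 = exp(-0.312364) = 0.731715

0.731715


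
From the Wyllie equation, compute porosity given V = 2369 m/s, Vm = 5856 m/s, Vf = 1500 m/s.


1/V - 1/Vm = 1/2369 - 1/5856 = 0.00025135
1/Vf - 1/Vm = 1/1500 - 1/5856 = 0.0004959
phi = 0.00025135 / 0.0004959 = 0.5069

0.5069


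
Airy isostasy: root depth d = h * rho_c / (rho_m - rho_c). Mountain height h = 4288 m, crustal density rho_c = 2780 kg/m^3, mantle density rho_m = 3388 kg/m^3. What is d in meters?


rho_m - rho_c = 3388 - 2780 = 608
d = 4288 * 2780 / 608
= 11920640 / 608
= 19606.32 m

19606.32


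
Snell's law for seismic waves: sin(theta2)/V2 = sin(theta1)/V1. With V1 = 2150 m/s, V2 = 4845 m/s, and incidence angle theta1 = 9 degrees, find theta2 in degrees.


sin(theta1) = sin(9 deg) = 0.156434
sin(theta2) = V2/V1 * sin(theta1) = 4845/2150 * 0.156434 = 0.352523
theta2 = arcsin(0.352523) = 20.6417 degrees

20.6417


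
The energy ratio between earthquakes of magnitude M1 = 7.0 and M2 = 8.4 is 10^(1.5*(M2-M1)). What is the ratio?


M2 - M1 = 8.4 - 7.0 = 1.4
1.5 * 1.4 = 2.1
ratio = 10^2.1 = 125.89

125.89


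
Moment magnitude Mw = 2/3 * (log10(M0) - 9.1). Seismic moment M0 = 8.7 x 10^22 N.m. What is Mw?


log10(M0) = log10(8.7 x 10^22) = 22.9395
Mw = 2/3 * (22.9395 - 9.1)
= 2/3 * 13.8395
= 9.23

9.23


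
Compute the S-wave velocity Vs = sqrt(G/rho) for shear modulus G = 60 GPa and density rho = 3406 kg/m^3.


Convert G to Pa: G = 60e9 Pa
Compute G/rho = 60e9 / 3406 = 17615971.8144
Vs = sqrt(17615971.8144) = 4197.14 m/s

4197.14


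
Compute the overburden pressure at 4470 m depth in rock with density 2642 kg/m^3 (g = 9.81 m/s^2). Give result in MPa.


P = rho * g * z / 1e6
= 2642 * 9.81 * 4470 / 1e6
= 115853549.4 / 1e6
= 115.8535 MPa

115.8535


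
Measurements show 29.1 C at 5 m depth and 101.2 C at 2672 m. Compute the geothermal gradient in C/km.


dT = 101.2 - 29.1 = 72.1 C
dz = 2672 - 5 = 2667 m
gradient = dT/dz * 1000 = 72.1/2667 * 1000 = 27.0341 C/km

27.0341


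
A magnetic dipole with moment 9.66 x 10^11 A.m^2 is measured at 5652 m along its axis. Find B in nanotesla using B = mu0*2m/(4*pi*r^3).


m = 9.66 x 10^11 = 966000000000 A.m^2
2m = 1932000000000 A.m^2
r^3 = 5652^3 = 180553727808
B = (4pi*10^-7) * 1932000000000 / (4*pi * 180553727808) * 1e9
= 2427822.802694 / 2268905059439.46 * 1e9
= 1070.0416 nT

1070.0416


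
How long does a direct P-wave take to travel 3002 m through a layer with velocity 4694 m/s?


t = x / V
= 3002 / 4694
= 0.6395 s

0.6395


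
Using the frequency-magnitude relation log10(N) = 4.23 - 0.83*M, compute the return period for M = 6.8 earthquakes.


log10(N) = 4.23 - 0.83*6.8 = -1.414
N = 10^-1.414 = 0.038548
T = 1/N = 1/0.038548 = 25.9418 years

25.9418


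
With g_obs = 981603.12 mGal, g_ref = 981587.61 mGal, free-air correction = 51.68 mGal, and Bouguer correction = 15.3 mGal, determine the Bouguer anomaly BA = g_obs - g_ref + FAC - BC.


BA = g_obs - g_ref + FAC - BC
= 981603.12 - 981587.61 + 51.68 - 15.3
= 51.89 mGal

51.89


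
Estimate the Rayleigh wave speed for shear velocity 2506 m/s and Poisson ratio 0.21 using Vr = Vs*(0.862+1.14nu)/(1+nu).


Numerator factor = 0.862 + 1.14*0.21 = 1.1014
Denominator = 1 + 0.21 = 1.21
Vr = 2506 * 1.1014 / 1.21 = 2281.08 m/s

2281.08


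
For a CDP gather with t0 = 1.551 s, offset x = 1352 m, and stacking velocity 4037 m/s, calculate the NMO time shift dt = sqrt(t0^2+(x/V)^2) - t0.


x/Vnmo = 1352/4037 = 0.334902
(x/Vnmo)^2 = 0.112159
t0^2 = 2.405601
sqrt(2.405601 + 0.112159) = 1.586745
dt = 1.586745 - 1.551 = 0.035745

0.035745


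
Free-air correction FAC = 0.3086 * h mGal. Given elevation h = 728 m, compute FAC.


FAC = 0.3086 * h
= 0.3086 * 728
= 224.6608 mGal

224.6608


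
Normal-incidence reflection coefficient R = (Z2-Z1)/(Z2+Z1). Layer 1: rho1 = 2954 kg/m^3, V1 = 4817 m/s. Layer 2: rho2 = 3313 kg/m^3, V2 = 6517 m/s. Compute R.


Z1 = 2954 * 4817 = 14229418
Z2 = 3313 * 6517 = 21590821
R = (21590821 - 14229418) / (21590821 + 14229418) = 7361403 / 35820239 = 0.2055

0.2055


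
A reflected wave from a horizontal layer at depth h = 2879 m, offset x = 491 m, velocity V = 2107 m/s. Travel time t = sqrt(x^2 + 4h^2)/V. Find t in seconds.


x^2 + 4h^2 = 491^2 + 4*2879^2 = 241081 + 33154564 = 33395645
sqrt(33395645) = 5778.8965
t = 5778.8965 / 2107 = 2.7427 s

2.7427


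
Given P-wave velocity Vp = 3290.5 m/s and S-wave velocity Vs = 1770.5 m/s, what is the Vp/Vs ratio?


Vp/Vs = 3290.5 / 1770.5
= 1.8585

1.8585


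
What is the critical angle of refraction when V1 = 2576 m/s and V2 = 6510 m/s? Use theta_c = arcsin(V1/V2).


V1/V2 = 2576/6510 = 0.395699
theta_c = arcsin(0.395699) = 23.3096 degrees

23.3096


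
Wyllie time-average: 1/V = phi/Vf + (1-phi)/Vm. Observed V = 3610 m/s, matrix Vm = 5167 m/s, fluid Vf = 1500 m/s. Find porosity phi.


1/V - 1/Vm = 1/3610 - 1/5167 = 8.347e-05
1/Vf - 1/Vm = 1/1500 - 1/5167 = 0.00047313
phi = 8.347e-05 / 0.00047313 = 0.1764

0.1764


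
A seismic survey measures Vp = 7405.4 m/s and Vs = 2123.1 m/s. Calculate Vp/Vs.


Vp/Vs = 7405.4 / 2123.1
= 3.488

3.488


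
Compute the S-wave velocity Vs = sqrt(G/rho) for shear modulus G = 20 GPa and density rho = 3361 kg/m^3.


Convert G to Pa: G = 20e9 Pa
Compute G/rho = 20e9 / 3361 = 5950609.9375
Vs = sqrt(5950609.9375) = 2439.39 m/s

2439.39


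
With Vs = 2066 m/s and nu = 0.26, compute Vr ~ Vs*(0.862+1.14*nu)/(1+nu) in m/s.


Numerator factor = 0.862 + 1.14*0.26 = 1.1584
Denominator = 1 + 0.26 = 1.26
Vr = 2066 * 1.1584 / 1.26 = 1899.41 m/s

1899.41


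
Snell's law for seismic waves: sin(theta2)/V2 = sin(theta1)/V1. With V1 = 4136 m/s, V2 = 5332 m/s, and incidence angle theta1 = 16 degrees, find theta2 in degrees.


sin(theta1) = sin(16 deg) = 0.275637
sin(theta2) = V2/V1 * sin(theta1) = 5332/4136 * 0.275637 = 0.355343
theta2 = arcsin(0.355343) = 20.8145 degrees

20.8145


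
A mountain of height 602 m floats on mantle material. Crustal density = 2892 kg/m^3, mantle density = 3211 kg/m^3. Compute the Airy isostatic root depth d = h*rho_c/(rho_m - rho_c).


rho_m - rho_c = 3211 - 2892 = 319
d = 602 * 2892 / 319
= 1740984 / 319
= 5457.63 m

5457.63


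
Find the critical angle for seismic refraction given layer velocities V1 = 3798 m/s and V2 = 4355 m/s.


V1/V2 = 3798/4355 = 0.872101
theta_c = arcsin(0.872101) = 60.7037 degrees

60.7037


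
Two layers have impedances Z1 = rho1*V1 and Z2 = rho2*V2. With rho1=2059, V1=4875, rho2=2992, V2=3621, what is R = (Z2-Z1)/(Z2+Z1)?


Z1 = 2059 * 4875 = 10037625
Z2 = 2992 * 3621 = 10834032
R = (10834032 - 10037625) / (10834032 + 10037625) = 796407 / 20871657 = 0.0382

0.0382


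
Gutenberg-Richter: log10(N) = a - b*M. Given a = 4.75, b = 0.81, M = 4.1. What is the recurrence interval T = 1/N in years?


log10(N) = 4.75 - 0.81*4.1 = 1.429
N = 10^1.429 = 26.853444
T = 1/N = 1/26.853444 = 0.0372 years

0.0372


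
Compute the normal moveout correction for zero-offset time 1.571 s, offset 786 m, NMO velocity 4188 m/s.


x/Vnmo = 786/4188 = 0.187679
(x/Vnmo)^2 = 0.035223
t0^2 = 2.468041
sqrt(2.468041 + 0.035223) = 1.582171
dt = 1.582171 - 1.571 = 0.011171

0.011171


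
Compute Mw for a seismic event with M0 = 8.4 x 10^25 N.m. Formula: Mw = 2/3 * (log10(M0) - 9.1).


log10(M0) = log10(8.4 x 10^25) = 25.9243
Mw = 2/3 * (25.9243 - 9.1)
= 2/3 * 16.8243
= 11.22

11.22


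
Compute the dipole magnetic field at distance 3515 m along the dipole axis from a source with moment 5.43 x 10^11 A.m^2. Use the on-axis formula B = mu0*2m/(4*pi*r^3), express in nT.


m = 5.43 x 10^11 = 543000000000 A.m^2
2m = 1086000000000 A.m^2
r^3 = 3515^3 = 43428615875
B = (4pi*10^-7) * 1086000000000 / (4*pi * 43428615875) * 1e9
= 1364707.848719 / 545740082353.89 * 1e9
= 2500.6553 nT

2500.6553


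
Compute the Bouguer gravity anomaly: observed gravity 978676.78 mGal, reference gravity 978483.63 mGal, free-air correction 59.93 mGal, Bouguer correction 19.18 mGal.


BA = g_obs - g_ref + FAC - BC
= 978676.78 - 978483.63 + 59.93 - 19.18
= 233.9 mGal

233.9


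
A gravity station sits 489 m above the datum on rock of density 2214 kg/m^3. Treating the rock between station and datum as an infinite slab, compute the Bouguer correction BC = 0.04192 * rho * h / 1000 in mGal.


BC = 0.04192 * rho * h / 1000
= 0.04192 * 2214 * 489 / 1000
= 45.3845 mGal

45.3845
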